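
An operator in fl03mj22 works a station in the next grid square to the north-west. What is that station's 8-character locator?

FL03mj13

Longitude extended square 2; −1 → 1.
Latitude extended square 2; +1 → 3.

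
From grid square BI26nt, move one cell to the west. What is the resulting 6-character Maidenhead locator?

BI26mt

Longitude subsquare n = 13; −1 → 12 = m.
The latitude characters are unchanged.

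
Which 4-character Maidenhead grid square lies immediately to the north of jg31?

JG32

Latitude square 1; +1 → 2.
The longitude characters are unchanged.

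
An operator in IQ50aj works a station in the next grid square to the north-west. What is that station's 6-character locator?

IQ40xk

Longitude subsquare a = 0; −1 → -1, wraps to 23 = x, carry into square.
Longitude square 5; −1 → 4.
Latitude subsquare j = 9; +1 → 10 = k.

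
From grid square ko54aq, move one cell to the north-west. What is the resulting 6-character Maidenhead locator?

KO44xr

Longitude subsquare a = 0; −1 → -1, wraps to 23 = x, carry into square.
Longitude square 5; −1 → 4.
Latitude subsquare q = 16; +1 → 17 = r.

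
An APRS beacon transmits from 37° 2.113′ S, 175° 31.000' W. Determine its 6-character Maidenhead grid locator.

Offset from 180°W / 90°S: lon 4.4833°, lat 52.9648°.
Field: lon ⌊4.4833/20⌋ = 0 → A; lat ⌊52.9648/10⌋ = 5 → F.
Square: lon ⌊4.4833/2⌋ = 2; lat ⌊2.9648/1⌋ = 2.
Subsquare: lon ⌊0.4833/0.0833333⌋ = 5 → f; lat ⌊0.9648/0.0416667⌋ = 23 → x.

AF22fx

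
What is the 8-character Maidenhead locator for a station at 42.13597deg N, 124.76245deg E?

Offset from 180°W / 90°S: lon 304.76245°, lat 132.13597°.
Field: 304.76245/20 → 15 → P, 132.13597/10 → 13 → N; chars PN.
Square: 4.76245/2 → 2, 2.13597/1 → 2; chars 22.
Subsquare: 0.76245/0.0833333 → 9 → j, 0.13597/0.0416667 → 3 → d; chars jd.
Extended square: 0.01245/0.00833333 → 1, 0.01097/0.00416667 → 2; chars 12.

PN22jd12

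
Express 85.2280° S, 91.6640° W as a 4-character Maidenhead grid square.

Offset from 180°W / 90°S: lon 88.34°, lat 4.77°.
Field: lon ⌊88.34/20⌋ = 4 → E; lat ⌊4.77/10⌋ = 0 → A.
Square: lon ⌊8.34/2⌋ = 4; lat ⌊4.77/1⌋ = 4.

EA44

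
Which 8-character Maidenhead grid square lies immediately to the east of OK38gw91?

Longitude extended square 9; +1 → 10, wraps to 0, carry into subsquare.
Longitude subsquare g = 6; +1 → 7 = h.
The latitude characters are unchanged.

OK38hw01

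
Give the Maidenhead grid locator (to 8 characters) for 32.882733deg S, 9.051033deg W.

Offset from 180°W / 90°S: lon 170.94897°, lat 57.11727°.
Field: 170.94897/20 → 8 → I, 57.11727/10 → 5 → F; chars IF.
Square: 10.94897/2 → 5, 7.11727/1 → 7; chars 57.
Subsquare: 0.94897/0.0833333 → 11 → l, 0.11727/0.0416667 → 2 → c; chars lc.
Extended square: 0.03230/0.00833333 → 3, 0.03393/0.00416667 → 8; chars 38.

IF57lc38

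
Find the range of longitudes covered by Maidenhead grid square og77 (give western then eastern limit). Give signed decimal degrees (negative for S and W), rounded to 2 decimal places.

114.00, 116.00

Field O=14, G=6: +14·20° lon, +6·10° lat → SW at lon 100°, lat -30°.
Square 7, 7: +7·2° lon, +7·1° lat → SW at lon 114°, lat -23°.
Cell spans 2° lon × 1° lat.
west 114.00, east 116.00.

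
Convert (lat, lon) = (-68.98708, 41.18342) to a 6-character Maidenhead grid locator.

Shift to the Maidenhead origin (180°W, 90°S): lon 221.1834, lat 21.0129.
Field: 221.1834/20 → 11 → L, 21.0129/10 → 2 → C; chars LC.
Square: 1.1834/2 → 0, 1.0129/1 → 1; chars 01.
Subsquare: 1.1834/0.0833333 → 14 → o, 0.0129/0.0416667 → 0 → a; chars oa.

LC01oa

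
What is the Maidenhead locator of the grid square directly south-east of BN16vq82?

Longitude extended square 8; +1 → 9.
Latitude extended square 2; −1 → 1.

BN16vq91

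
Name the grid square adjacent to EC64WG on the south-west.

EC64vf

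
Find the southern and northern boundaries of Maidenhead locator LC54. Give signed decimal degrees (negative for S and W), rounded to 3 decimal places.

-66.000, -65.000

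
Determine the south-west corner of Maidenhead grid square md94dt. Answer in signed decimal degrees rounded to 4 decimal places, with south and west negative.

-55.2083, 78.2500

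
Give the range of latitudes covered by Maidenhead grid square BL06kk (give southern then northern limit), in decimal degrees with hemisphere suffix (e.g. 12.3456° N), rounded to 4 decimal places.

Field B=1, L=11: +1·20° lon, +11·10° lat → SW at lon -160°, lat 20°.
Square 0, 6: +0·2° lon, +6·1° lat → SW at lon -160°, lat 26°.
Subsquare k=10, k=10: +10·0.0833333° lon, +10·0.0416667° lat → SW at lon -159.167°, lat 26.4167°.
Cell spans 0.0833333° lon × 0.0416667° lat.
south 26.4167° N, north 26.4583° N.

26.4167° N, 26.4583° N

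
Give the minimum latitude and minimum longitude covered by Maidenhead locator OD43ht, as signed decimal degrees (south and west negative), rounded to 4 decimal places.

-56.2083, 108.5833

Field O=14, D=3: +14·20° lon, +3·10° lat → SW at lon 100°, lat -60°.
Square 4, 3: +4·2° lon, +3·1° lat → SW at lon 108°, lat -57°.
Subsquare h=7, t=19: +7·0.0833333° lon, +19·0.0416667° lat → SW at lon 108.583°, lat -56.2083°.
latitude -56.2083, longitude 108.5833.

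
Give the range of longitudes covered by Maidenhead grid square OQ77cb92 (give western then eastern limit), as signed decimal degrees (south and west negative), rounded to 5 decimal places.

114.24167, 114.25000

Field O=14, Q=16: +14·20° lon, +16·10° lat → SW at lon 100°, lat 70°.
Square 7, 7: +7·2° lon, +7·1° lat → SW at lon 114°, lat 77°.
Subsquare c=2, b=1: +2·0.0833333° lon, +1·0.0416667° lat → SW at lon 114.167°, lat 77.0417°.
Extended square 9, 2: +9·0.00833333° lon, +2·0.00416667° lat → SW at lon 114.242°, lat 77.05°.
Cell spans 0.00833333° lon × 0.00416667° lat.
west 114.24167, east 114.25000.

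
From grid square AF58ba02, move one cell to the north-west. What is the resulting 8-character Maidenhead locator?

Longitude extended square 0; −1 → -1, wraps to 9, carry into subsquare.
Longitude subsquare b = 1; −1 → 0 = a.
Latitude extended square 2; +1 → 3.

AF58aa93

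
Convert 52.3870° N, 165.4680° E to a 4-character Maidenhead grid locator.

Offset from 180°W / 90°S: lon 345.47°, lat 142.39°.
Field: 345.47/20 → 17 → R, 142.39/10 → 14 → O; chars RO.
Square: 5.47/2 → 2, 2.39/1 → 2; chars 22.

RO22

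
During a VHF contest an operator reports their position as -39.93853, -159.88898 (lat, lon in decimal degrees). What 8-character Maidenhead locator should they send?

BF00bb34

Add 180° to longitude and 90° to latitude: 20.11102, 50.06147.
Field (20°×10°, letters A–R): 20.11102/20 → 1 → B, 50.06147/10 → 5 → F; chars BF.
Square (2°×1°, digits 0–9): 0.11102/2 → 0, 0.06147/1 → 0; chars 00.
Subsquare (5′×2.5′, letters a–x): 0.11102/0.0833333 → 1 → b, 0.06147/0.0416667 → 1 → b; chars bb.
Extended square (30″×15″, digits 0–9): 0.02769/0.00833333 → 3, 0.01980/0.00416667 → 4; chars 34.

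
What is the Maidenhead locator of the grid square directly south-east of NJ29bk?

Longitude subsquare b = 1; +1 → 2 = c.
Latitude subsquare k = 10; −1 → 9 = j.

NJ29cj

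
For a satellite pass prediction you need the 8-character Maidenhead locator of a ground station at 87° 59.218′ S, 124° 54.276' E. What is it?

PA22ka83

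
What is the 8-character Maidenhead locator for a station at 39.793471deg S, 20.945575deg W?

Add 180° to longitude and 90° to latitude: 159.05443, 50.20653.
Field: 159.05443/20 → 7 → H, 50.20653/10 → 5 → F; chars HF.
Square: 19.05443/2 → 9, 0.20653/1 → 0; chars 90.
Subsquare: 1.05443/0.0833333 → 12 → m, 0.20653/0.0416667 → 4 → e; chars me.
Extended square: 0.05443/0.00833333 → 6, 0.03986/0.00416667 → 9; chars 69.

HF90me69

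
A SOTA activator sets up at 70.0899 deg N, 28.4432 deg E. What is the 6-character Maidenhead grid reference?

KQ40fc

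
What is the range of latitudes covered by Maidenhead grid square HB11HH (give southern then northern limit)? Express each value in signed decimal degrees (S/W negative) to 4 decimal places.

-78.7083, -78.6667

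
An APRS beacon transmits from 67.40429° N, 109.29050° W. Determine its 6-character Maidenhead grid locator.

DP57ij

Add 180° to longitude and 90° to latitude: 70.7095, 157.4043.
Field: 70.7095/20 → 3 → D, 157.4043/10 → 15 → P; chars DP.
Square: 10.7095/2 → 5, 7.4043/1 → 7; chars 57.
Subsquare: 0.7095/0.0833333 → 8 → i, 0.4043/0.0416667 → 9 → j; chars ij.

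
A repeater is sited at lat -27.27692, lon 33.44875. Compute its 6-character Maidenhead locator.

Shift to the Maidenhead origin (180°W, 90°S): lon 213.4487, lat 62.7231.
Field: 213.4487/20 → 10 → K, 62.7231/10 → 6 → G; chars KG.
Square: 13.4487/2 → 6, 2.7231/1 → 2; chars 62.
Subsquare: 1.4487/0.0833333 → 17 → r, 0.7231/0.0416667 → 17 → r; chars rr.

KG62rr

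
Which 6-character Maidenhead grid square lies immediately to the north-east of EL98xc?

Longitude subsquare x = 23; +1 → 24, wraps to 0 = a, carry into square.
Longitude square 9; +1 → 10, wraps to 0, carry into field.
Longitude field E = 4; +1 → 5 = F.
Latitude subsquare c = 2; +1 → 3 = d.

FL08ad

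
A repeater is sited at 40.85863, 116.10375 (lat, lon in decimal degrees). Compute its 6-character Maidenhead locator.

Offset from 180°W / 90°S: lon 296.1037°, lat 130.8586°.
Field: 296.1037/20 → 14 → O, 130.8586/10 → 13 → N; chars ON.
Square: 16.1037/2 → 8, 0.8586/1 → 0; chars 80.
Subsquare: 0.1037/0.0833333 → 1 → b, 0.8586/0.0416667 → 20 → u; chars bu.

ON80bu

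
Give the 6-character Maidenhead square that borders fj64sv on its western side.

Longitude subsquare s = 18; −1 → 17 = r.
The latitude characters are unchanged.

FJ64rv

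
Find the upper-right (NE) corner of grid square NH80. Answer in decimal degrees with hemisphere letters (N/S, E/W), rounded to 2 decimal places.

19.00° S, 98.00° E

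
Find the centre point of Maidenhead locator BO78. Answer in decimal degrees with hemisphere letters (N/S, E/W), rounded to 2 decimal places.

58.50° N, 145.00° W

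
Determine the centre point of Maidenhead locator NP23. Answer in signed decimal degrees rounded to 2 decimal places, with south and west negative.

63.50, 85.00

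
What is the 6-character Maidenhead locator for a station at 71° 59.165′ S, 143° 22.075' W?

BB88ha

Offset from 180°W / 90°S: lon 36.6321°, lat 18.0139°.
Field: 36.6321/20 → 1 → B, 18.0139/10 → 1 → B; chars BB.
Square: 16.6321/2 → 8, 8.0139/1 → 8; chars 88.
Subsquare: 0.6321/0.0833333 → 7 → h, 0.0139/0.0416667 → 0 → a; chars ha.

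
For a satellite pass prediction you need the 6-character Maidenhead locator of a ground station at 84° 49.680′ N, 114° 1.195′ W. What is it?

Add 180° to longitude and 90° to latitude: 65.9801, 174.8280.
Field: lon ⌊65.9801/20⌋ = 3 → D; lat ⌊174.8280/10⌋ = 17 → R.
Square: lon ⌊5.9801/2⌋ = 2; lat ⌊4.8280/1⌋ = 4.
Subsquare: lon ⌊1.9801/0.0833333⌋ = 23 → x; lat ⌊0.8280/0.0416667⌋ = 19 → t.

DR24xt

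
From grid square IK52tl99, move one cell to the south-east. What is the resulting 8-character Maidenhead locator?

IK52ul08

Longitude extended square 9; +1 → 10, wraps to 0, carry into subsquare.
Longitude subsquare t = 19; +1 → 20 = u.
Latitude extended square 9; −1 → 8.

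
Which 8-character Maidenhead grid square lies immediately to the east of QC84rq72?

QC84rq82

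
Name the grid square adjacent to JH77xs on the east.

Longitude subsquare x = 23; +1 → 24, wraps to 0 = a, carry into square.
Longitude square 7; +1 → 8.
The latitude characters are unchanged.

JH87as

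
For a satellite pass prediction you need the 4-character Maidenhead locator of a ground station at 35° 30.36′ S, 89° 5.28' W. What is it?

EF54

Offset from 180°W / 90°S: lon 90.91°, lat 54.49°.
Field: lon ⌊90.91/20⌋ = 4 → E; lat ⌊54.49/10⌋ = 5 → F.
Square: lon ⌊10.91/2⌋ = 5; lat ⌊4.49/1⌋ = 4.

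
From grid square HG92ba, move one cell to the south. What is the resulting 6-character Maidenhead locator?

HG91bx

Latitude subsquare a = 0; −1 → -1, wraps to 23 = x, carry into square.
Latitude square 2; −1 → 1.
The longitude characters are unchanged.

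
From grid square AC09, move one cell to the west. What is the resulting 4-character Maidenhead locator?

RC99

Longitude square 0; −1 → -1, wraps to 9, carry into field.
Longitude field A = 0; −1 → -1, wraps to 17 = R, wrapping around the antimeridian.
The latitude characters are unchanged.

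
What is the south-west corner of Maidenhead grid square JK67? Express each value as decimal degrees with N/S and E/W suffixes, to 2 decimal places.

17.00° N, 12.00° E

Field J=9, K=10: +9·20° lon, +10·10° lat → SW at lon 0°, lat 10°.
Square 6, 7: +6·2° lon, +7·1° lat → SW at lon 12°, lat 17°.
latitude 17.00° N, longitude 12.00° E.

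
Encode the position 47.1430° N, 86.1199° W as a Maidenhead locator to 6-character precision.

EN67wd

Offset from 180°W / 90°S: lon 93.8801°, lat 137.1430°.
Field (20°×10°, letters A–R): 93.8801/20 → 4 → E, 137.1430/10 → 13 → N; chars EN.
Square (2°×1°, digits 0–9): 13.8801/2 → 6, 7.1430/1 → 7; chars 67.
Subsquare (5′×2.5′, letters a–x): 1.8801/0.0833333 → 22 → w, 0.1430/0.0416667 → 3 → d; chars wd.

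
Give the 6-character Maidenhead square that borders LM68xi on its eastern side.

LM78ai

Longitude subsquare x = 23; +1 → 24, wraps to 0 = a, carry into square.
Longitude square 6; +1 → 7.
The latitude characters are unchanged.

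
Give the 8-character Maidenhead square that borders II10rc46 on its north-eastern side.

II10rc57

Longitude extended square 4; +1 → 5.
Latitude extended square 6; +1 → 7.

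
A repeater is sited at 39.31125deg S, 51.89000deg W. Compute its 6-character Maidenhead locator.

GF40bq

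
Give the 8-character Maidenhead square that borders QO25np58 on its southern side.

QO25np57

Latitude extended square 8; −1 → 7.
The longitude characters are unchanged.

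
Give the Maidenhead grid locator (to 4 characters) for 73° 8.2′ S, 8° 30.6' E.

Add 180° to longitude and 90° to latitude: 188.51, 16.86.
Field (20°×10°, letters A–R): 188.51/20 → 9 → J, 16.86/10 → 1 → B; chars JB.
Square (2°×1°, digits 0–9): 8.51/2 → 4, 6.86/1 → 6; chars 46.

JB46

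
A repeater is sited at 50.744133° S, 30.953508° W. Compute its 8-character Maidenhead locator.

Offset from 180°W / 90°S: lon 149.04649°, lat 39.25587°.
Field: 149.04649/20 → 7 → H, 39.25587/10 → 3 → D; chars HD.
Square: 9.04649/2 → 4, 9.25587/1 → 9; chars 49.
Subsquare: 1.04649/0.0833333 → 12 → m, 0.25587/0.0416667 → 6 → g; chars mg.
Extended square: 0.04649/0.00833333 → 5, 0.00587/0.00416667 → 1; chars 51.

HD49mg51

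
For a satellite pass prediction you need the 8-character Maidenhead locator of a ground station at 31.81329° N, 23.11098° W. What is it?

Shift to the Maidenhead origin (180°W, 90°S): lon 156.88902, lat 121.81329.
Field (20°×10°, letters A–R): lon ⌊156.88902/20⌋ = 7 → H; lat ⌊121.81329/10⌋ = 12 → M.
Square (2°×1°, digits 0–9): lon ⌊16.88902/2⌋ = 8; lat ⌊1.81329/1⌋ = 1.
Subsquare (5′×2.5′, letters a–x): lon ⌊0.88902/0.0833333⌋ = 10 → k; lat ⌊0.81329/0.0416667⌋ = 19 → t.
Extended square (30″×15″, digits 0–9): lon ⌊0.05569/0.00833333⌋ = 6; lat ⌊0.02162/0.00416667⌋ = 5.

HM81kt65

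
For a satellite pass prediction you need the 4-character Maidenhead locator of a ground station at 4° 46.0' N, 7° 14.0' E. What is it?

Add 180° to longitude and 90° to latitude: 187.23, 94.77.
Field (20°×10°, letters A–R): 187.23/20 → 9 → J, 94.77/10 → 9 → J; chars JJ.
Square (2°×1°, digits 0–9): 7.23/2 → 3, 4.77/1 → 4; chars 34.

JJ34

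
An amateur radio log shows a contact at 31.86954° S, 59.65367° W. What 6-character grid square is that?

Shift to the Maidenhead origin (180°W, 90°S): lon 120.3463, lat 58.1305.
Field: 120.3463/20 → 6 → G, 58.1305/10 → 5 → F; chars GF.
Square: 0.3463/2 → 0, 8.1305/1 → 8; chars 08.
Subsquare: 0.3463/0.0833333 → 4 → e, 0.1305/0.0416667 → 3 → d; chars ed.

GF08ed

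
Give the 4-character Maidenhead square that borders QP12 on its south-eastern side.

Longitude square 1; +1 → 2.
Latitude square 2; −1 → 1.

QP21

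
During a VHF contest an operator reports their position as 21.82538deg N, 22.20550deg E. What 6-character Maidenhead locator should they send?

Offset from 180°W / 90°S: lon 202.2055°, lat 111.8254°.
Field: lon ⌊202.2055/20⌋ = 10 → K; lat ⌊111.8254/10⌋ = 11 → L.
Square: lon ⌊2.2055/2⌋ = 1; lat ⌊1.8254/1⌋ = 1.
Subsquare: lon ⌊0.2055/0.0833333⌋ = 2 → c; lat ⌊0.8254/0.0416667⌋ = 19 → t.

KL11ct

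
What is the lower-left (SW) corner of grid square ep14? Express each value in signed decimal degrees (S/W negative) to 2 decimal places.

Field E=4, P=15: +4·20° lon, +15·10° lat → SW at lon -100°, lat 60°.
Square 1, 4: +1·2° lon, +4·1° lat → SW at lon -98°, lat 64°.
latitude 64.00, longitude -98.00.

64.00, -98.00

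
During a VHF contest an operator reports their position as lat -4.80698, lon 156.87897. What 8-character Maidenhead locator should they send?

Add 180° to longitude and 90° to latitude: 336.87897, 85.19302.
Field (20°×10°, letters A–R): lon ⌊336.87897/20⌋ = 16 → Q; lat ⌊85.19302/10⌋ = 8 → I.
Square (2°×1°, digits 0–9): lon ⌊16.87897/2⌋ = 8; lat ⌊5.19302/1⌋ = 5.
Subsquare (5′×2.5′, letters a–x): lon ⌊0.87897/0.0833333⌋ = 10 → k; lat ⌊0.19302/0.0416667⌋ = 4 → e.
Extended square (30″×15″, digits 0–9): lon ⌊0.04564/0.00833333⌋ = 5; lat ⌊0.02635/0.00416667⌋ = 6.

QI85ke56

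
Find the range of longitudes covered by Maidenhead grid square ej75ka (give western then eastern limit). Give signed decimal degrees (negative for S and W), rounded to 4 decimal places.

-85.1667, -85.0833

Field E=4, J=9: +4·20° lon, +9·10° lat → SW at lon -100°, lat 0°.
Square 7, 5: +7·2° lon, +5·1° lat → SW at lon -86°, lat 5°.
Subsquare k=10, a=0: +10·0.0833333° lon, +0·0.0416667° lat → SW at lon -85.1667°, lat 5°.
Cell spans 0.0833333° lon × 0.0416667° lat.
west -85.1667, east -85.0833.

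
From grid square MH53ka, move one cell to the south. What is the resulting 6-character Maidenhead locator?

MH52kx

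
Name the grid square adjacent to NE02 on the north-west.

ME93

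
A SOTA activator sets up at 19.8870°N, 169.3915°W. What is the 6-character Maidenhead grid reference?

Shift to the Maidenhead origin (180°W, 90°S): lon 10.6085, lat 109.8870.
Field (20°×10°, letters A–R): 10.6085/20 → 0 → A, 109.8870/10 → 10 → K; chars AK.
Square (2°×1°, digits 0–9): 10.6085/2 → 5, 9.8870/1 → 9; chars 59.
Subsquare (5′×2.5′, letters a–x): 0.6085/0.0833333 → 7 → h, 0.8870/0.0416667 → 21 → v; chars hv.

AK59hv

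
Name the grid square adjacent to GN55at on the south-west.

GN45xs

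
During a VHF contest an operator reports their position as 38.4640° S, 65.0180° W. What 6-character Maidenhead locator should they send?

Shift to the Maidenhead origin (180°W, 90°S): lon 114.9820, lat 51.5360.
Field: lon ⌊114.9820/20⌋ = 5 → F; lat ⌊51.5360/10⌋ = 5 → F.
Square: lon ⌊14.9820/2⌋ = 7; lat ⌊1.5360/1⌋ = 1.
Subsquare: lon ⌊0.9820/0.0833333⌋ = 11 → l; lat ⌊0.5360/0.0416667⌋ = 12 → m.

FF71lm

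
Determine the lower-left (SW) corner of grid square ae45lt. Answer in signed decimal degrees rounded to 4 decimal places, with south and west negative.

-44.2083, -171.0833

Field A=0, E=4: +0·20° lon, +4·10° lat → SW at lon -180°, lat -50°.
Square 4, 5: +4·2° lon, +5·1° lat → SW at lon -172°, lat -45°.
Subsquare l=11, t=19: +11·0.0833333° lon, +19·0.0416667° lat → SW at lon -171.083°, lat -44.2083°.
latitude -44.2083, longitude -171.0833.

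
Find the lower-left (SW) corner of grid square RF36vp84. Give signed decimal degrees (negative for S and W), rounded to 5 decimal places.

-33.35833, 167.81667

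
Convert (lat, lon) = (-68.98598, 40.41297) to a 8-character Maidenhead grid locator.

LC01ea93

Shift to the Maidenhead origin (180°W, 90°S): lon 220.41297, lat 21.01402.
Field (20°×10°, letters A–R): 220.41297/20 → 11 → L, 21.01402/10 → 2 → C; chars LC.
Square (2°×1°, digits 0–9): 0.41297/2 → 0, 1.01402/1 → 1; chars 01.
Subsquare (5′×2.5′, letters a–x): 0.41297/0.0833333 → 4 → e, 0.01402/0.0416667 → 0 → a; chars ea.
Extended square (30″×15″, digits 0–9): 0.07964/0.00833333 → 9, 0.01402/0.00416667 → 3; chars 93.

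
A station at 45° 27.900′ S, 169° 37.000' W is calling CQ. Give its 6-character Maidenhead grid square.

Offset from 180°W / 90°S: lon 10.3833°, lat 44.5350°.
Field: lon ⌊10.3833/20⌋ = 0 → A; lat ⌊44.5350/10⌋ = 4 → E.
Square: lon ⌊10.3833/2⌋ = 5; lat ⌊4.5350/1⌋ = 4.
Subsquare: lon ⌊0.3833/0.0833333⌋ = 4 → e; lat ⌊0.5350/0.0416667⌋ = 12 → m.

AE54em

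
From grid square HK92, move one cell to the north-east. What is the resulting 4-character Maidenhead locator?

IK03

Longitude square 9; +1 → 10, wraps to 0, carry into field.
Longitude field H = 7; +1 → 8 = I.
Latitude square 2; +1 → 3.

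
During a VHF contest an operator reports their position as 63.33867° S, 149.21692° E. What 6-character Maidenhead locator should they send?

Add 180° to longitude and 90° to latitude: 329.2169, 26.6613.
Field: lon ⌊329.2169/20⌋ = 16 → Q; lat ⌊26.6613/10⌋ = 2 → C.
Square: lon ⌊9.2169/2⌋ = 4; lat ⌊6.6613/1⌋ = 6.
Subsquare: lon ⌊1.2169/0.0833333⌋ = 14 → o; lat ⌊0.6613/0.0416667⌋ = 15 → p.

QC46op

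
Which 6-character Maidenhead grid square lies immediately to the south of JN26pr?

JN26pq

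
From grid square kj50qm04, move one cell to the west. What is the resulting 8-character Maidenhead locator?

KJ50pm94

Longitude extended square 0; −1 → -1, wraps to 9, carry into subsquare.
Longitude subsquare q = 16; −1 → 15 = p.
The latitude characters are unchanged.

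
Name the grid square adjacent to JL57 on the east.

JL67

Longitude square 5; +1 → 6.
The latitude characters are unchanged.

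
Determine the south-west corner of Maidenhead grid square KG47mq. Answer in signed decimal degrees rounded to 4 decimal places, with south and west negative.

Field K=10, G=6: +10·20° lon, +6·10° lat → SW at lon 20°, lat -30°.
Square 4, 7: +4·2° lon, +7·1° lat → SW at lon 28°, lat -23°.
Subsquare m=12, q=16: +12·0.0833333° lon, +16·0.0416667° lat → SW at lon 29°, lat -22.3333°.
latitude -22.3333, longitude 29.0000.

-22.3333, 29.0000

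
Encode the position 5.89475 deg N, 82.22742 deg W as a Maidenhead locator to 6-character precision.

Offset from 180°W / 90°S: lon 97.7726°, lat 95.8948°.
Field: lon ⌊97.7726/20⌋ = 4 → E; lat ⌊95.8948/10⌋ = 9 → J.
Square: lon ⌊17.7726/2⌋ = 8; lat ⌊5.8948/1⌋ = 5.
Subsquare: lon ⌊1.7726/0.0833333⌋ = 21 → v; lat ⌊0.8948/0.0416667⌋ = 21 → v.

EJ85vv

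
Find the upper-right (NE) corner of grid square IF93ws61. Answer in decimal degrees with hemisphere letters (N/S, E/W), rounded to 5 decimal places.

Field I=8, F=5: +8·20° lon, +5·10° lat → SW at lon -20°, lat -40°.
Square 9, 3: +9·2° lon, +3·1° lat → SW at lon -2°, lat -37°.
Subsquare w=22, s=18: +22·0.0833333° lon, +18·0.0416667° lat → SW at lon -0.166667°, lat -36.25°.
Extended square 6, 1: +6·0.00833333° lon, +1·0.00416667° lat → SW at lon -0.116667°, lat -36.2458°.
Cell spans 0.00833333° lon × 0.00416667° lat. NE corner is SW corner plus one full cell.
latitude 36.24167° S, longitude 0.10833° W.

36.24167° S, 0.10833° W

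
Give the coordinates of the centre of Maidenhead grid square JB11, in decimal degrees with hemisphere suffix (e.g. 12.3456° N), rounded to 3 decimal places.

78.500° S, 3.000° E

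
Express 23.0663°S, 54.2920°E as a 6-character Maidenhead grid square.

Shift to the Maidenhead origin (180°W, 90°S): lon 234.2920, lat 66.9337.
Field: 234.2920/20 → 11 → L, 66.9337/10 → 6 → G; chars LG.
Square: 14.2920/2 → 7, 6.9337/1 → 6; chars 76.
Subsquare: 0.2920/0.0833333 → 3 → d, 0.9337/0.0416667 → 22 → w; chars dw.

LG76dw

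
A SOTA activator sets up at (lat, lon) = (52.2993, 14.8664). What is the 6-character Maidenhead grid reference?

JO72kh

Offset from 180°W / 90°S: lon 194.8664°, lat 142.2993°.
Field: 194.8664/20 → 9 → J, 142.2993/10 → 14 → O; chars JO.
Square: 14.8664/2 → 7, 2.2993/1 → 2; chars 72.
Subsquare: 0.8664/0.0833333 → 10 → k, 0.2993/0.0416667 → 7 → h; chars kh.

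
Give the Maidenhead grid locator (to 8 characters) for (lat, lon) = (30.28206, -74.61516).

FM20qg67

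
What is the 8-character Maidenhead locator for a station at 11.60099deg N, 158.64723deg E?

Shift to the Maidenhead origin (180°W, 90°S): lon 338.64723, lat 101.60099.
Field: 338.64723/20 → 16 → Q, 101.60099/10 → 10 → K; chars QK.
Square: 18.64723/2 → 9, 1.60099/1 → 1; chars 91.
Subsquare: 0.64723/0.0833333 → 7 → h, 0.60099/0.0416667 → 14 → o; chars ho.
Extended square: 0.06390/0.00833333 → 7, 0.01766/0.00416667 → 4; chars 74.

QK91ho74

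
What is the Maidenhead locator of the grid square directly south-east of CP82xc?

CP92ab

Longitude subsquare x = 23; +1 → 24, wraps to 0 = a, carry into square.
Longitude square 8; +1 → 9.
Latitude subsquare c = 2; −1 → 1 = b.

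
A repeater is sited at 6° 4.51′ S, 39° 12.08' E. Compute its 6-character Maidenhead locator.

KI93ow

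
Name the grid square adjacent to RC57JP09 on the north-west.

RC57iq90

Longitude extended square 0; −1 → -1, wraps to 9, carry into subsquare.
Longitude subsquare j = 9; −1 → 8 = i.
Latitude extended square 9; +1 → 10, wraps to 0, carry into subsquare.
Latitude subsquare p = 15; +1 → 16 = q.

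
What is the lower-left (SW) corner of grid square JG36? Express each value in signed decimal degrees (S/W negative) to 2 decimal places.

Field J=9, G=6: +9·20° lon, +6·10° lat → SW at lon 0°, lat -30°.
Square 3, 6: +3·2° lon, +6·1° lat → SW at lon 6°, lat -24°.
latitude -24.00, longitude 6.00.

-24.00, 6.00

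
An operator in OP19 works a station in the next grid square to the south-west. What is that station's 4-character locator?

Longitude square 1; −1 → 0.
Latitude square 9; −1 → 8.

OP08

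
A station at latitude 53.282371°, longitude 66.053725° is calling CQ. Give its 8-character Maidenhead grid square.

MO33ag67

Shift to the Maidenhead origin (180°W, 90°S): lon 246.05372, lat 143.28237.
Field: lon ⌊246.05372/20⌋ = 12 → M; lat ⌊143.28237/10⌋ = 14 → O.
Square: lon ⌊6.05372/2⌋ = 3; lat ⌊3.28237/1⌋ = 3.
Subsquare: lon ⌊0.05372/0.0833333⌋ = 0 → a; lat ⌊0.28237/0.0416667⌋ = 6 → g.
Extended square: lon ⌊0.05372/0.00833333⌋ = 6; lat ⌊0.03237/0.00416667⌋ = 7.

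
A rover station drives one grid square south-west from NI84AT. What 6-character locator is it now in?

Longitude subsquare a = 0; −1 → -1, wraps to 23 = x, carry into square.
Longitude square 8; −1 → 7.
Latitude subsquare t = 19; −1 → 18 = s.

NI74xs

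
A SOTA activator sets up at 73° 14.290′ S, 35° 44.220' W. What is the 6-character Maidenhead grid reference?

HB26ds

Shift to the Maidenhead origin (180°W, 90°S): lon 144.2630, lat 16.7618.
Field: lon ⌊144.2630/20⌋ = 7 → H; lat ⌊16.7618/10⌋ = 1 → B.
Square: lon ⌊4.2630/2⌋ = 2; lat ⌊6.7618/1⌋ = 6.
Subsquare: lon ⌊0.2630/0.0833333⌋ = 3 → d; lat ⌊0.7618/0.0416667⌋ = 18 → s.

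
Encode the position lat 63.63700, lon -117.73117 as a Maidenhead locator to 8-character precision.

DP13dp22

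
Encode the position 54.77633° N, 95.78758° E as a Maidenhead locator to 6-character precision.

NO74vs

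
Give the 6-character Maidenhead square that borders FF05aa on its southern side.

FF04ax

Latitude subsquare a = 0; −1 → -1, wraps to 23 = x, carry into square.
Latitude square 5; −1 → 4.
The longitude characters are unchanged.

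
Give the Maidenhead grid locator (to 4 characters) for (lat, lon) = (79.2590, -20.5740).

Offset from 180°W / 90°S: lon 159.43°, lat 169.26°.
Field: lon ⌊159.43/20⌋ = 7 → H; lat ⌊169.26/10⌋ = 16 → Q.
Square: lon ⌊19.43/2⌋ = 9; lat ⌊9.26/1⌋ = 9.

HQ99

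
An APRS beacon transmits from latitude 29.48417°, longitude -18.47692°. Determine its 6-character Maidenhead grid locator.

IL09sl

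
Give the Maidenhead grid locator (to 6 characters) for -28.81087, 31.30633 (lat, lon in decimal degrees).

KG51pe

Add 180° to longitude and 90° to latitude: 211.3063, 61.1891.
Field (20°×10°, letters A–R): lon ⌊211.3063/20⌋ = 10 → K; lat ⌊61.1891/10⌋ = 6 → G.
Square (2°×1°, digits 0–9): lon ⌊11.3063/2⌋ = 5; lat ⌊1.1891/1⌋ = 1.
Subsquare (5′×2.5′, letters a–x): lon ⌊1.3063/0.0833333⌋ = 15 → p; lat ⌊0.1891/0.0416667⌋ = 4 → e.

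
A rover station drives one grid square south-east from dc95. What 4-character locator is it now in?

Longitude square 9; +1 → 10, wraps to 0, carry into field.
Longitude field D = 3; +1 → 4 = E.
Latitude square 5; −1 → 4.

EC04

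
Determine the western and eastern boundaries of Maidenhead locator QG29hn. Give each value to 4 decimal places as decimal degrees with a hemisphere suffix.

Field Q=16, G=6: +16·20° lon, +6·10° lat → SW at lon 140°, lat -30°.
Square 2, 9: +2·2° lon, +9·1° lat → SW at lon 144°, lat -21°.
Subsquare h=7, n=13: +7·0.0833333° lon, +13·0.0416667° lat → SW at lon 144.583°, lat -20.4583°.
Cell spans 0.0833333° lon × 0.0416667° lat.
west 144.5833° E, east 144.6667° E.

144.5833° E, 144.6667° E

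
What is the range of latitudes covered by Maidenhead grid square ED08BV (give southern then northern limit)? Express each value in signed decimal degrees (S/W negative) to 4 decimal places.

-51.1250, -51.0833

Field E=4, D=3: +4·20° lon, +3·10° lat → SW at lon -100°, lat -60°.
Square 0, 8: +0·2° lon, +8·1° lat → SW at lon -100°, lat -52°.
Subsquare b=1, v=21: +1·0.0833333° lon, +21·0.0416667° lat → SW at lon -99.9167°, lat -51.125°.
Cell spans 0.0833333° lon × 0.0416667° lat.
south -51.1250, north -51.0833.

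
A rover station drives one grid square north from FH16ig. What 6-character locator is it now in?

Latitude subsquare g = 6; +1 → 7 = h.
The longitude characters are unchanged.

FH16ih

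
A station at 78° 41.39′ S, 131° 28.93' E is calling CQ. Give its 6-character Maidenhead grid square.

Shift to the Maidenhead origin (180°W, 90°S): lon 311.4822, lat 11.3102.
Field: 311.4822/20 → 15 → P, 11.3102/10 → 1 → B; chars PB.
Square: 11.4822/2 → 5, 1.3102/1 → 1; chars 51.
Subsquare: 1.4822/0.0833333 → 17 → r, 0.3102/0.0416667 → 7 → h; chars rh.

PB51rh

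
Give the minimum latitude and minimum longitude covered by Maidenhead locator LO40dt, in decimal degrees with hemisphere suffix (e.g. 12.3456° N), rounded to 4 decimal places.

50.7917° N, 48.2500° E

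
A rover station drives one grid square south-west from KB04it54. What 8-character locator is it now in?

Longitude extended square 5; −1 → 4.
Latitude extended square 4; −1 → 3.

KB04it43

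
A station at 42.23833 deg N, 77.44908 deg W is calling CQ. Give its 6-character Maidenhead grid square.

Add 180° to longitude and 90° to latitude: 102.5509, 132.2383.
Field: 102.5509/20 → 5 → F, 132.2383/10 → 13 → N; chars FN.
Square: 2.5509/2 → 1, 2.2383/1 → 2; chars 12.
Subsquare: 0.5509/0.0833333 → 6 → g, 0.2383/0.0416667 → 5 → f; chars gf.

FN12gf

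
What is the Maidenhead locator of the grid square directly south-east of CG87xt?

CG97as

Longitude subsquare x = 23; +1 → 24, wraps to 0 = a, carry into square.
Longitude square 8; +1 → 9.
Latitude subsquare t = 19; −1 → 18 = s.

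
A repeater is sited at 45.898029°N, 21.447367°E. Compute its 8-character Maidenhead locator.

KN05rv35

Add 180° to longitude and 90° to latitude: 201.44737, 135.89803.
Field (20°×10°, letters A–R): 201.44737/20 → 10 → K, 135.89803/10 → 13 → N; chars KN.
Square (2°×1°, digits 0–9): 1.44737/2 → 0, 5.89803/1 → 5; chars 05.
Subsquare (5′×2.5′, letters a–x): 1.44737/0.0833333 → 17 → r, 0.89803/0.0416667 → 21 → v; chars rv.
Extended square (30″×15″, digits 0–9): 0.03070/0.00833333 → 3, 0.02303/0.00416667 → 5; chars 35.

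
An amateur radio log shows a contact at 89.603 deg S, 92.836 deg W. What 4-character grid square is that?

Add 180° to longitude and 90° to latitude: 87.16, 0.40.
Field: lon ⌊87.16/20⌋ = 4 → E; lat ⌊0.40/10⌋ = 0 → A.
Square: lon ⌊7.16/2⌋ = 3; lat ⌊0.40/1⌋ = 0.

EA30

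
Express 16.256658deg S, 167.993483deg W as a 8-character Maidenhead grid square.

Shift to the Maidenhead origin (180°W, 90°S): lon 12.00652, lat 73.74334.
Field (20°×10°, letters A–R): 12.00652/20 → 0 → A, 73.74334/10 → 7 → H; chars AH.
Square (2°×1°, digits 0–9): 12.00652/2 → 6, 3.74334/1 → 3; chars 63.
Subsquare (5′×2.5′, letters a–x): 0.00652/0.0833333 → 0 → a, 0.74334/0.0416667 → 17 → r; chars ar.
Extended square (30″×15″, digits 0–9): 0.00652/0.00833333 → 0, 0.03501/0.00416667 → 8; chars 08.

AH63ar08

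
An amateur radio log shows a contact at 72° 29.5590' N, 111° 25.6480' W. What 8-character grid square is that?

Add 180° to longitude and 90° to latitude: 68.57253, 162.49265.
Field: lon ⌊68.57253/20⌋ = 3 → D; lat ⌊162.49265/10⌋ = 16 → Q.
Square: lon ⌊8.57253/2⌋ = 4; lat ⌊2.49265/1⌋ = 2.
Subsquare: lon ⌊0.57253/0.0833333⌋ = 6 → g; lat ⌊0.49265/0.0416667⌋ = 11 → l.
Extended square: lon ⌊0.07253/0.00833333⌋ = 8; lat ⌊0.03432/0.00416667⌋ = 8.

DQ42gl88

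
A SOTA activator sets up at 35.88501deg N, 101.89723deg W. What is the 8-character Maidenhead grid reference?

Offset from 180°W / 90°S: lon 78.10277°, lat 125.88501°.
Field (20°×10°, letters A–R): 78.10277/20 → 3 → D, 125.88501/10 → 12 → M; chars DM.
Square (2°×1°, digits 0–9): 18.10277/2 → 9, 5.88501/1 → 5; chars 95.
Subsquare (5′×2.5′, letters a–x): 0.10277/0.0833333 → 1 → b, 0.88501/0.0416667 → 21 → v; chars bv.
Extended square (30″×15″, digits 0–9): 0.01944/0.00833333 → 2, 0.01001/0.00416667 → 2; chars 22.

DM95bv22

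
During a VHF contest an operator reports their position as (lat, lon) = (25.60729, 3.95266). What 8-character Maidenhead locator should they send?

JL15xo45

Offset from 180°W / 90°S: lon 183.95266°, lat 115.60729°.
Field: lon ⌊183.95266/20⌋ = 9 → J; lat ⌊115.60729/10⌋ = 11 → L.
Square: lon ⌊3.95266/2⌋ = 1; lat ⌊5.60729/1⌋ = 5.
Subsquare: lon ⌊1.95266/0.0833333⌋ = 23 → x; lat ⌊0.60729/0.0416667⌋ = 14 → o.
Extended square: lon ⌊0.03599/0.00833333⌋ = 4; lat ⌊0.02396/0.00416667⌋ = 5.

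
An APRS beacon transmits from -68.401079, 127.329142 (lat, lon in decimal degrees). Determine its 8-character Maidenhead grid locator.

PC31po93

Shift to the Maidenhead origin (180°W, 90°S): lon 307.32914, lat 21.59892.
Field: 307.32914/20 → 15 → P, 21.59892/10 → 2 → C; chars PC.
Square: 7.32914/2 → 3, 1.59892/1 → 1; chars 31.
Subsquare: 1.32914/0.0833333 → 15 → p, 0.59892/0.0416667 → 14 → o; chars po.
Extended square: 0.07914/0.00833333 → 9, 0.01559/0.00416667 → 3; chars 93.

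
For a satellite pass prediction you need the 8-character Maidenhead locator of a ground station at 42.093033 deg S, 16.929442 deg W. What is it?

IE17mv87

Shift to the Maidenhead origin (180°W, 90°S): lon 163.07056, lat 47.90697.
Field: lon ⌊163.07056/20⌋ = 8 → I; lat ⌊47.90697/10⌋ = 4 → E.
Square: lon ⌊3.07056/2⌋ = 1; lat ⌊7.90697/1⌋ = 7.
Subsquare: lon ⌊1.07056/0.0833333⌋ = 12 → m; lat ⌊0.90697/0.0416667⌋ = 21 → v.
Extended square: lon ⌊0.07056/0.00833333⌋ = 8; lat ⌊0.03197/0.00416667⌋ = 7.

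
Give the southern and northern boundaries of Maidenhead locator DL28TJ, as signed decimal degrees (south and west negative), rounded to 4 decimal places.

28.3750, 28.4167

Field D=3, L=11: +3·20° lon, +11·10° lat → SW at lon -120°, lat 20°.
Square 2, 8: +2·2° lon, +8·1° lat → SW at lon -116°, lat 28°.
Subsquare t=19, j=9: +19·0.0833333° lon, +9·0.0416667° lat → SW at lon -114.417°, lat 28.375°.
Cell spans 0.0833333° lon × 0.0416667° lat.
south 28.3750, north 28.4167.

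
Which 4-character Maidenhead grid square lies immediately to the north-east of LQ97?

Longitude square 9; +1 → 10, wraps to 0, carry into field.
Longitude field L = 11; +1 → 12 = M.
Latitude square 7; +1 → 8.

MQ08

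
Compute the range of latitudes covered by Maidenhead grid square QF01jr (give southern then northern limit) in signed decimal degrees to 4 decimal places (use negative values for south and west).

Field Q=16, F=5: +16·20° lon, +5·10° lat → SW at lon 140°, lat -40°.
Square 0, 1: +0·2° lon, +1·1° lat → SW at lon 140°, lat -39°.
Subsquare j=9, r=17: +9·0.0833333° lon, +17·0.0416667° lat → SW at lon 140.75°, lat -38.2917°.
Cell spans 0.0833333° lon × 0.0416667° lat.
south -38.2917, north -38.2500.

-38.2917, -38.2500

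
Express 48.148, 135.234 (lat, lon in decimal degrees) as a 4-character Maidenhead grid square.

PN78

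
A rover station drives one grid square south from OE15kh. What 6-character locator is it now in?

Latitude subsquare h = 7; −1 → 6 = g.
The longitude characters are unchanged.

OE15kg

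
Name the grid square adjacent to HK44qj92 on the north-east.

HK44rj03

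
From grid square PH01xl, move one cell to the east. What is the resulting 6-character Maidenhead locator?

PH11al

Longitude subsquare x = 23; +1 → 24, wraps to 0 = a, carry into square.
Longitude square 0; +1 → 1.
The latitude characters are unchanged.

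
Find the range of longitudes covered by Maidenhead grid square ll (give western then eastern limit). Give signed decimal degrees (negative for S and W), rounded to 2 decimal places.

Field L=11, L=11: +11·20° lon, +11·10° lat → SW at lon 40°, lat 20°.
Cell spans 20° lon × 10° lat.
west 40.00, east 60.00.

40.00, 60.00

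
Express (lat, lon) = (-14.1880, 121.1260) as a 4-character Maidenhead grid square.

PH05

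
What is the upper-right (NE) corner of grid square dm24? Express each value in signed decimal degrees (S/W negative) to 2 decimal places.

Field D=3, M=12: +3·20° lon, +12·10° lat → SW at lon -120°, lat 30°.
Square 2, 4: +2·2° lon, +4·1° lat → SW at lon -116°, lat 34°.
Cell spans 2° lon × 1° lat. NE corner is SW corner plus one full cell.
latitude 35.00, longitude -114.00.

35.00, -114.00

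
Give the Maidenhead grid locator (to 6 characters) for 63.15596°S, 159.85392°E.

Offset from 180°W / 90°S: lon 339.8539°, lat 26.8440°.
Field (20°×10°, letters A–R): 339.8539/20 → 16 → Q, 26.8440/10 → 2 → C; chars QC.
Square (2°×1°, digits 0–9): 19.8539/2 → 9, 6.8440/1 → 6; chars 96.
Subsquare (5′×2.5′, letters a–x): 1.8539/0.0833333 → 22 → w, 0.8440/0.0416667 → 20 → u; chars wu.

QC96wu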